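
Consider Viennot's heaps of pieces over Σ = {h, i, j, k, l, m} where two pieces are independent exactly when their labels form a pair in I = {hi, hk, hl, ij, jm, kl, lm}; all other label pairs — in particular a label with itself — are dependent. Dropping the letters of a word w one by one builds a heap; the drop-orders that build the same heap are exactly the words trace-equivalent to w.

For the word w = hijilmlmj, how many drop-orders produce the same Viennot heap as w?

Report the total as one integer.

drop 0:h onto floor
drop 1:i onto floor
drop 2:j onto {0:h}
drop 3:i onto {1:i}
drop 4:l onto {2:j, 3:i}
drop 5:m onto {0:h, 3:i}
drop 6:l onto {4:l}
drop 7:m onto {5:m}
drop 8:j onto {6:l}
ground layer = {0:h, 1:i}
drop-orders for the pieces not yet dropped (sum over which currently-grounded one goes next):
  1 to go: {7} 1  {8} 1
  2 to go: {5,7} 1  {6,8} 1  {7,8} 2
  3 to go: {4,6,8} 1  {5,7,8} 3  {6,7,8} 3
  4 to go: {2,4,6,8} 1  {4,6,7,8} 4  {5,6,7,8} 6
  5 to go: {2,4,6,7,8} 5  {4,5,6,7,8} 10
  6 to go: {2,4,5,6,7,8} 15  {3,4,5,6,7,8} 10
  7 to go: {0,2,4,5,6,7,8} 15  {1,3,4,5,6,7,8} 10  {2,3,4,5,6,7,8} 25
  if 0:h drops first: 35 orders
  if 1:i drops first: 40 orders
heap linearizations: 75

75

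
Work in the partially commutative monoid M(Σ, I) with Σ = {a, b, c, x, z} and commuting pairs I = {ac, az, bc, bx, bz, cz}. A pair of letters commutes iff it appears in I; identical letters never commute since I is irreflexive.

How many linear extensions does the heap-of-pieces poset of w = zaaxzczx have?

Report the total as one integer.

drop 0:z onto floor
drop 1:a onto floor
drop 2:a onto {1:a}
drop 3:x onto {0:z, 2:a}
drop 4:z onto {3:x}
drop 5:c onto {3:x}
drop 6:z onto {4:z}
drop 7:x onto {5:c, 6:z}
ground layer = {0:z, 1:a}
drop-orders for the pieces not yet dropped (sum over which currently-grounded one goes next):
  1 to go: {7} 1
  2 to go: {5,7} 1  {6,7} 1
  3 to go: {4,6,7} 1  {5,6,7} 2
  4 to go: {4,5,6,7} 3
  5 to go: {3,4,5,6,7} 3
  6 to go: {0,3,4,5,6,7} 3  {2,3,4,5,6,7} 3
  if 0:z drops first: 3 orders
  if 1:a drops first: 6 orders
heap linearizations: 9

9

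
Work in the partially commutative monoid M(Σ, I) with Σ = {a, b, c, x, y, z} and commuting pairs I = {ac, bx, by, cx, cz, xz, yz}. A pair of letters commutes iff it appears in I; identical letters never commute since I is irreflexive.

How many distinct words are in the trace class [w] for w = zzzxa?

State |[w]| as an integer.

piece 0:z — minimal
piece 1:z rests on {0:z}
piece 2:z rests on {1:z}
piece 3:x — minimal
piece 4:a rests on {2:z, 3:x}
minimal pieces: {0:z, 3:x}
ways to finish when only these pieces remain (= sum over removing one remaining piece with nothing left below it):
  1 left: {4}→1
  2 left: {2,4}→1  {3,4}→1
  3 left: {1,2,4}→1  {2,3,4}→2
  placing 0:z first → 3 extensions
  placing 3:x first → 1 extensions
total linear extensions = 4

4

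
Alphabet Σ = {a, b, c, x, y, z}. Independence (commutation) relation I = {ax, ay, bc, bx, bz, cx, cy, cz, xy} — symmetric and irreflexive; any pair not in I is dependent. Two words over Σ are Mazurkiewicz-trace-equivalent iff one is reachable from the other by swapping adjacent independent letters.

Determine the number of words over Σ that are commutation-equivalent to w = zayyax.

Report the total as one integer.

0(z) covers ∅
1(a) covers 0:z
2(y) covers 0:z
3(y) covers 2:y
4(a) covers 1:a
5(x) covers 0:z
floor of heap: 0:z
completions by unplaced set U, small U first (add the entries for U minus each lowest piece of U):
  |U|=1: {3}:1  {4}:1  {5}:1
  |U|=2: {1,4}:1  {2,3}:1  {3,4}:2  {3,5}:2  {4,5}:2
  |U|=3: {1,3,4}:3  {1,4,5}:3  {2,3,4}:3  {2,3,5}:3  {3,4,5}:6
  |U|=4: {1,2,3,4}:6  {1,3,4,5}:12  {2,3,4,5}:12
  start at 0(z): 30

30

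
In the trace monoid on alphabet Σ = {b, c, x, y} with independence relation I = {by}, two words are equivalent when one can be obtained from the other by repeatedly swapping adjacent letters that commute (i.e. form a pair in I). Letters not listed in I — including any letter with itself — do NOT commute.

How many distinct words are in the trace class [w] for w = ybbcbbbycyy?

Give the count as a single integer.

drop 0:y onto floor
drop 1:b onto floor
drop 2:b onto {1:b}
drop 3:c onto {0:y, 2:b}
drop 4:b onto {3:c}
drop 5:b onto {4:b}
drop 6:b onto {5:b}
drop 7:y onto {3:c}
drop 8:c onto {6:b, 7:y}
drop 9:y onto {8:c}
drop 10:y onto {9:y}
ground layer = {0:y, 1:b}
drop-orders for the pieces not yet dropped (sum over which currently-grounded one goes next):
  1 to go: {10} 1
  2 to go: {9,10} 1
  3 to go: {8,9,10} 1
  4 to go: {6,8,9,10} 1  {7,8,9,10} 1
  5 to go: {5,6,8,9,10} 1  {6,7,8,9,10} 2
  6 to go: {4,5,6,8,9,10} 1  {5,6,7,8,9,10} 3
  7 to go: {4,5,6,7,8,9,10} 4
  8 to go: {3,4,5,6,7,8,9,10} 4
  9 to go: {0,3,4,5,6,7,8,9,10} 4  {2,3,4,5,6,7,8,9,10} 4
  if 0:y drops first: 4 orders
  if 1:b drops first: 8 orders
heap linearizations: 12

12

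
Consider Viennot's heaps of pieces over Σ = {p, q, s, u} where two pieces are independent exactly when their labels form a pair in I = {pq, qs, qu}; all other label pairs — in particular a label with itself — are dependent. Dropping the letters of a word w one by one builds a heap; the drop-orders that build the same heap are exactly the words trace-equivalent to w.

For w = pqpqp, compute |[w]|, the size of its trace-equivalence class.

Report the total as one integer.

piece 0:p — minimal
piece 1:q — minimal
piece 2:p rests on {0:p}
piece 3:q rests on {1:q}
piece 4:p rests on {2:p}
minimal pieces: {0:p, 1:q}
ways to finish when only these pieces remain (= sum over removing one remaining piece with nothing left below it):
  1 left: {3}→1  {4}→1
  2 left: {1,3}→1  {2,4}→1  {3,4}→2
  3 left: {0,2,4}→1  {1,3,4}→3  {2,3,4}→3
  placing 0:p first → 6 extensions
  placing 1:q first → 4 extensions
total linear extensions = 10

10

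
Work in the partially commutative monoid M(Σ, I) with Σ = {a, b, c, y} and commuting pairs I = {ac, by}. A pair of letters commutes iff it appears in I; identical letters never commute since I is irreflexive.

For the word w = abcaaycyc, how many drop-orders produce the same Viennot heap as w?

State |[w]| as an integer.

drop 0:a onto floor
drop 1:b onto {0:a}
drop 2:c onto {1:b}
drop 3:a onto {1:b}
drop 4:a onto {3:a}
drop 5:y onto {2:c, 4:a}
drop 6:c onto {5:y}
drop 7:y onto {6:c}
drop 8:c onto {7:y}
ground layer = {0:a}
drop-orders for the pieces not yet dropped (sum over which currently-grounded one goes next):
  1 to go: {8} 1
  2 to go: {7,8} 1
  3 to go: {6,7,8} 1
  4 to go: {5,6,7,8} 1
  5 to go: {2,5,6,7,8} 1  {4,5,6,7,8} 1
  6 to go: {2,4,5,6,7,8} 2  {3,4,5,6,7,8} 1
  7 to go: {2,3,4,5,6,7,8} 3
  if 0:a drops first: 3 orders

3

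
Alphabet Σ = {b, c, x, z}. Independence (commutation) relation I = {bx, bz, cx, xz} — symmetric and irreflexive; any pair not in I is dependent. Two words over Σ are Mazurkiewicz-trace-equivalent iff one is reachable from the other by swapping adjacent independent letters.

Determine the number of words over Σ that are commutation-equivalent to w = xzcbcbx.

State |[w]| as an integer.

#0=x has no predecessor
#1=z has no predecessor
#2=c depends on [1:z]
#3=b depends on [2:c]
#4=c depends on [3:b]
#5=b depends on [4:c]
#6=x depends on [0:x]
sources: [0:x, 1:z]
N(rest) = Σ N(rest − s) over sources s of rest; N(one piece) = 1:
  size 1 → [5]=1  [6]=1
  size 2 → [0,6]=1  [4,5]=1  [5,6]=2
  size 3 → [0,5,6]=3  [3,4,5]=1  [4,5,6]=3
  size 4 → [0,4,5,6]=6  [2,3,4,5]=1  [3,4,5,6]=4
  size 5 → [0,3,4,5,6]=10  [1,2,3,4,5]=1  [2,3,4,5,6]=5
  first=0(x) contributes 6
  first=1(z) contributes 15
|[w]| = 21

21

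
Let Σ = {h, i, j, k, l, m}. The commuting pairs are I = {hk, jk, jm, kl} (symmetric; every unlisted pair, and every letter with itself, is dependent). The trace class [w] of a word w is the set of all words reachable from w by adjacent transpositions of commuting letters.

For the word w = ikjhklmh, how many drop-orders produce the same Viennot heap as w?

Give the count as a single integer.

piece 0:i — minimal
piece 1:k rests on {0:i}
piece 2:j rests on {0:i}
piece 3:h rests on {2:j}
piece 4:k rests on {1:k}
piece 5:l rests on {3:h}
piece 6:m rests on {4:k, 5:l}
piece 7:h rests on {6:m}
minimal pieces: {0:i}
ways to finish when only these pieces remain (= sum over removing one remaining piece with nothing left below it):
  1 left: {7}→1
  2 left: {6,7}→1
  3 left: {4,6,7}→1  {5,6,7}→1
  4 left: {1,4,6,7}→1  {3,5,6,7}→1  {4,5,6,7}→2
  5 left: {1,4,5,6,7}→3  {2,3,5,6,7}→1  {3,4,5,6,7}→3
  6 left: {1,3,4,5,6,7}→6  {2,3,4,5,6,7}→4
  placing 0:i first → 10 extensions

10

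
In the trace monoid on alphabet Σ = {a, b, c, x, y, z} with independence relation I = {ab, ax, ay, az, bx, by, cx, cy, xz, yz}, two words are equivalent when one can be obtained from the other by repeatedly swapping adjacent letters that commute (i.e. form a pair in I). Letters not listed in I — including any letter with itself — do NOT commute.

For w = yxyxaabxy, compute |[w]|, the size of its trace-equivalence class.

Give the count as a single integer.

0(y) covers ∅
1(x) covers 0:y
2(y) covers 1:x
3(x) covers 2:y
4(a) covers ∅
5(a) covers 4:a
6(b) covers ∅
7(x) covers 3:x
8(y) covers 7:x
floor of heap: 0:y, 4:a, 6:b
completions by unplaced set U, small U first (add the entries for U minus each lowest piece of U):
  |U|=1: {5}:1  {6}:1  {8}:1
  |U|=2: {4,5}:1  {5,6}:2  {5,8}:2  {6,8}:2  {7,8}:1
  |U|=3: {3,7,8}:1  {4,5,6}:3  {4,5,8}:3  {5,6,8}:6  {5,7,8}:3  {6,7,8}:3
  |U|=4: {2,3,7,8}:1  {3,5,7,8}:4  {3,6,7,8}:4  {4,5,6,8}:12  {4,5,7,8}:6  {5,6,7,8}:12
  |U|=5: {1,2,3,7,8}:1  {2,3,5,7,8}:5  {2,3,6,7,8}:5  {3,4,5,7,8}:10  {3,5,6,7,8}:20  {4,5,6,7,8}:30
  |U|=6: {0,1,2,3,7,8}:1  {1,2,3,5,7,8}:6  {1,2,3,6,7,8}:6  {2,3,4,5,7,8}:15  {2,3,5,6,7,8}:30  {3,4,5,6,7,8}:60
  |U|=7: {0,1,2,3,5,7,8}:7  {0,1,2,3,6,7,8}:7  {1,2,3,4,5,7,8}:21  {1,2,3,5,6,7,8}:42  {2,3,4,5,6,7,8}:105
  start at 0(y): 168
  start at 4(a): 56
  start at 6(b): 28
sum over floor = 252

252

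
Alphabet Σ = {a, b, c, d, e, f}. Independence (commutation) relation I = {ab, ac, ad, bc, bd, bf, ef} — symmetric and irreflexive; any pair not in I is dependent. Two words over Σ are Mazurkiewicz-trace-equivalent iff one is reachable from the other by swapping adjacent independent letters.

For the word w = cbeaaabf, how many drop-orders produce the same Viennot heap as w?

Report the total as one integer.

drop 0:c onto floor
drop 1:b onto floor
drop 2:e onto {0:c, 1:b}
drop 3:a onto {2:e}
drop 4:a onto {3:a}
drop 5:a onto {4:a}
drop 6:b onto {2:e}
drop 7:f onto {5:a}
ground layer = {0:c, 1:b}
drop-orders for the pieces not yet dropped (sum over which currently-grounded one goes next):
  1 to go: {6} 1  {7} 1
  2 to go: {5,7} 1  {6,7} 2
  3 to go: {4,5,7} 1  {5,6,7} 3
  4 to go: {3,4,5,7} 1  {4,5,6,7} 4
  5 to go: {3,4,5,6,7} 5
  6 to go: {2,3,4,5,6,7} 5
  if 0:c drops first: 5 orders
  if 1:b drops first: 5 orders
heap linearizations: 10

10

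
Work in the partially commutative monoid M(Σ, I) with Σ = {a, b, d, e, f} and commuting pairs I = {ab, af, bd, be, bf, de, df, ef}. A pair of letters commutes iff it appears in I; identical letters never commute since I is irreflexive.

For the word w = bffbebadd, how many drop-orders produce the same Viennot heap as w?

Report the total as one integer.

#0=b has no predecessor
#1=f has no predecessor
#2=f depends on [1:f]
#3=b depends on [0:b]
#4=e has no predecessor
#5=b depends on [3:b]
#6=a depends on [4:e]
#7=d depends on [6:a]
#8=d depends on [7:d]
sources: [0:b, 1:f, 4:e]
N(rest) = Σ N(rest − s) over sources s of rest; N(one piece) = 1:
  size 1 → [2]=1  [5]=1  [8]=1
  size 2 → [1,2]=1  [2,5]=2  [2,8]=2  [3,5]=1  [5,8]=2  [7,8]=1
  size 3 → [0,3,5]=1  [1,2,5]=3  [1,2,8]=3  [2,3,5]=3  [2,5,8]=6  [2,7,8]=3  [3,5,8]=3  [5,7,8]=3  [6,7,8]=1
  size 4 → [0,2,3,5]=4  [0,3,5,8]=4  [1,2,3,5]=6  [1,2,5,8]=12  [1,2,7,8]=6  [2,3,5,8]=12  [2,5,7,8]=12  [2,6,7,8]=4  [3,5,7,8]=6  [4,6,7,8]=1  [5,6,7,8]=4
  size 5 → [0,1,2,3,5]=10  [0,2,3,5,8]=20  [0,3,5,7,8]=10  [1,2,3,5,8]=30  [1,2,5,7,8]=30  [1,2,6,7,8]=10  [2,3,5,7,8]=30  [2,4,6,7,8]=5  [2,5,6,7,8]=20  [3,5,6,7,8]=10  [4,5,6,7,8]=5
  size 6 → [0,1,2,3,5,8]=60  [0,2,3,5,7,8]=60  [0,3,5,6,7,8]=20  [1,2,3,5,7,8]=90  [1,2,4,6,7,8]=15  [1,2,5,6,7,8]=60  [2,3,5,6,7,8]=60  [2,4,5,6,7,8]=30  [3,4,5,6,7,8]=15
  size 7 → [0,1,2,3,5,7,8]=210  [0,2,3,5,6,7,8]=140  [0,3,4,5,6,7,8]=35  [1,2,3,5,6,7,8]=210  [1,2,4,5,6,7,8]=105  [2,3,4,5,6,7,8]=105
  first=0(b) contributes 420
  first=1(f) contributes 280
  first=4(e) contributes 560
|[w]| = 1260

1260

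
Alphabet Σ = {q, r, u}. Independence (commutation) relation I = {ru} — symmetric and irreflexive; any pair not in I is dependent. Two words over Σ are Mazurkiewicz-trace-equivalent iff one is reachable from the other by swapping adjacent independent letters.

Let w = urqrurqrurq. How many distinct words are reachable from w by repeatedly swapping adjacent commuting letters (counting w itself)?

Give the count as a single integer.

18

drop 0:u onto floor
drop 1:r onto floor
drop 2:q onto {0:u, 1:r}
drop 3:r onto {2:q}
drop 4:u onto {2:q}
drop 5:r onto {3:r}
drop 6:q onto {4:u, 5:r}
drop 7:r onto {6:q}
drop 8:u onto {6:q}
drop 9:r onto {7:r}
drop 10:q onto {8:u, 9:r}
ground layer = {0:u, 1:r}
drop-orders for the pieces not yet dropped (sum over which currently-grounded one goes next):
  1 to go: {10} 1
  2 to go: {8,10} 1  {9,10} 1
  3 to go: {7,9,10} 1  {8,9,10} 2
  4 to go: {7,8,9,10} 3
  5 to go: {6,7,8,9,10} 3
  6 to go: {4,6,7,8,9,10} 3  {5,6,7,8,9,10} 3
  7 to go: {3,5,6,7,8,9,10} 3  {4,5,6,7,8,9,10} 6
  8 to go: {3,4,5,6,7,8,9,10} 9
  9 to go: {2,3,4,5,6,7,8,9,10} 9
  if 0:u drops first: 9 orders
  if 1:r drops first: 9 orders
heap linearizations: 18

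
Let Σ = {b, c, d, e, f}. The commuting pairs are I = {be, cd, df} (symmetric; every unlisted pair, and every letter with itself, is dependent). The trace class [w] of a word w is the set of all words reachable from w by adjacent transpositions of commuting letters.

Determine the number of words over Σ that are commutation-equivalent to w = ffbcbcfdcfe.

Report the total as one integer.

5

drop 0:f onto floor
drop 1:f onto {0:f}
drop 2:b onto {1:f}
drop 3:c onto {2:b}
drop 4:b onto {3:c}
drop 5:c onto {4:b}
drop 6:f onto {5:c}
drop 7:d onto {4:b}
drop 8:c onto {6:f}
drop 9:f onto {8:c}
drop 10:e onto {7:d, 9:f}
ground layer = {0:f}
drop-orders for the pieces not yet dropped (sum over which currently-grounded one goes next):
  1 to go: {10} 1
  2 to go: {7,10} 1  {9,10} 1
  3 to go: {7,9,10} 2  {8,9,10} 1
  4 to go: {6,8,9,10} 1  {7,8,9,10} 3
  5 to go: {5,6,8,9,10} 1  {6,7,8,9,10} 4
  6 to go: {5,6,7,8,9,10} 5
  7 to go: {4,5,6,7,8,9,10} 5
  8 to go: {3,4,5,6,7,8,9,10} 5
  9 to go: {2,3,4,5,6,7,8,9,10} 5
  if 0:f drops first: 5 orders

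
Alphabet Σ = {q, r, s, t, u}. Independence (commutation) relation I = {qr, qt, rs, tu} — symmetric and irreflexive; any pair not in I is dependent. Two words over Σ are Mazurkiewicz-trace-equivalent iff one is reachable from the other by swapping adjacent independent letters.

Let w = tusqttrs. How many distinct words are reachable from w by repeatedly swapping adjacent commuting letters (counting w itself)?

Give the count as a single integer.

drop 0:t onto floor
drop 1:u onto floor
drop 2:s onto {0:t, 1:u}
drop 3:q onto {2:s}
drop 4:t onto {2:s}
drop 5:t onto {4:t}
drop 6:r onto {5:t}
drop 7:s onto {3:q, 5:t}
ground layer = {0:t, 1:u}
drop-orders for the pieces not yet dropped (sum over which currently-grounded one goes next):
  1 to go: {6} 1  {7} 1
  2 to go: {3,7} 1  {6,7} 2
  3 to go: {3,6,7} 3  {5,6,7} 2
  4 to go: {3,5,6,7} 5  {4,5,6,7} 2
  5 to go: {3,4,5,6,7} 7
  6 to go: {2,3,4,5,6,7} 7
  if 0:t drops first: 7 orders
  if 1:u drops first: 7 orders
heap linearizations: 14

14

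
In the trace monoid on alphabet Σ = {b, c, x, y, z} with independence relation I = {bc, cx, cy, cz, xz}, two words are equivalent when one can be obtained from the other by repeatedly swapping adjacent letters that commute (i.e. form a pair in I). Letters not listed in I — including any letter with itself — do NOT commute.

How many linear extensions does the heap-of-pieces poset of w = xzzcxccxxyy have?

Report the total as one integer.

piece 0:x — minimal
piece 1:z — minimal
piece 2:z rests on {1:z}
piece 3:c — minimal
piece 4:x rests on {0:x}
piece 5:c rests on {3:c}
piece 6:c rests on {5:c}
piece 7:x rests on {4:x}
piece 8:x rests on {7:x}
piece 9:y rests on {2:z, 8:x}
piece 10:y rests on {9:y}
minimal pieces: {0:x, 1:z, 3:c}
ways to finish when only these pieces remain (= sum over removing one remaining piece with nothing left below it):
  1 left: {6}→1  {10}→1
  2 left: {5,6}→1  {6,10}→2  {9,10}→1
  3 left: {2,9,10}→1  {3,5,6}→1  {5,6,10}→3  {6,9,10}→3  {8,9,10}→1
  4 left: {1,2,9,10}→1  {2,6,9,10}→4  {2,8,9,10}→2  {3,5,6,10}→4  {5,6,9,10}→6  {6,8,9,10}→4  {7,8,9,10}→1
  5 left: {1,2,6,9,10}→5  {1,2,8,9,10}→3  {2,5,6,9,10}→10  {2,6,8,9,10}→10  {2,7,8,9,10}→3  {3,5,6,9,10}→10  {4,7,8,9,10}→1  {5,6,8,9,10}→10  {6,7,8,9,10}→5
  6 left: {0,4,7,8,9,10}→1  {1,2,5,6,9,10}→15  {1,2,6,8,9,10}→18  {1,2,7,8,9,10}→6  {2,3,5,6,9,10}→20  {2,4,7,8,9,10}→4  {2,5,6,8,9,10}→30  {2,6,7,8,9,10}→18  {3,5,6,8,9,10}→20  {4,6,7,8,9,10}→6  {5,6,7,8,9,10}→15
  7 left: {0,2,4,7,8,9,10}→5  {0,4,6,7,8,9,10}→7  {1,2,3,5,6,9,10}→35  {1,2,4,7,8,9,10}→10  {1,2,5,6,8,9,10}→63  {1,2,6,7,8,9,10}→42  {2,3,5,6,8,9,10}→70  {2,4,6,7,8,9,10}→28  {2,5,6,7,8,9,10}→63  {3,5,6,7,8,9,10}→35  {4,5,6,7,8,9,10}→21
  8 left: {0,1,2,4,7,8,9,10}→15  {0,2,4,6,7,8,9,10}→40  {0,4,5,6,7,8,9,10}→28  {1,2,3,5,6,8,9,10}→168  {1,2,4,6,7,8,9,10}→80  {1,2,5,6,7,8,9,10}→168  {2,3,5,6,7,8,9,10}→168  {2,4,5,6,7,8,9,10}→112  {3,4,5,6,7,8,9,10}→56
  9 left: {0,1,2,4,6,7,8,9,10}→135  {0,2,4,5,6,7,8,9,10}→180  {0,3,4,5,6,7,8,9,10}→84  {1,2,3,5,6,7,8,9,10}→504  {1,2,4,5,6,7,8,9,10}→360  {2,3,4,5,6,7,8,9,10}→336
  placing 0:x first → 1200 extensions
  placing 1:z first → 600 extensions
  placing 3:c first → 675 extensions
total linear extensions = 2475

2475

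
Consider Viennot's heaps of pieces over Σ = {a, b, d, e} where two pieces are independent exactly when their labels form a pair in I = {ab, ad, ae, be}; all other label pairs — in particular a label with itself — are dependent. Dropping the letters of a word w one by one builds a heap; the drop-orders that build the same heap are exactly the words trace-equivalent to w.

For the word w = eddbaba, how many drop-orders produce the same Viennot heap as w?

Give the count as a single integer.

drop 0:e onto floor
drop 1:d onto {0:e}
drop 2:d onto {1:d}
drop 3:b onto {2:d}
drop 4:a onto floor
drop 5:b onto {3:b}
drop 6:a onto {4:a}
ground layer = {0:e, 4:a}
drop-orders for the pieces not yet dropped (sum over which currently-grounded one goes next):
  1 to go: {5} 1  {6} 1
  2 to go: {3,5} 1  {4,6} 1  {5,6} 2
  3 to go: {2,3,5} 1  {3,5,6} 3  {4,5,6} 3
  4 to go: {1,2,3,5} 1  {2,3,5,6} 4  {3,4,5,6} 6
  5 to go: {0,1,2,3,5} 1  {1,2,3,5,6} 5  {2,3,4,5,6} 10
  if 0:e drops first: 15 orders
  if 4:a drops first: 6 orders
heap linearizations: 21

21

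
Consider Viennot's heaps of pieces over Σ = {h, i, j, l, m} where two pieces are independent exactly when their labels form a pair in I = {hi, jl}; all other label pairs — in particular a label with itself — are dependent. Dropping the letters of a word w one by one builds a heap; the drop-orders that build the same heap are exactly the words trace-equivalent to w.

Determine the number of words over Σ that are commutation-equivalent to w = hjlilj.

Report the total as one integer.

drop 0:h onto floor
drop 1:j onto {0:h}
drop 2:l onto {0:h}
drop 3:i onto {1:j, 2:l}
drop 4:l onto {3:i}
drop 5:j onto {3:i}
ground layer = {0:h}
drop-orders for the pieces not yet dropped (sum over which currently-grounded one goes next):
  1 to go: {4} 1  {5} 1
  2 to go: {4,5} 2
  3 to go: {3,4,5} 2
  4 to go: {1,3,4,5} 2  {2,3,4,5} 2
  if 0:h drops first: 4 orders

4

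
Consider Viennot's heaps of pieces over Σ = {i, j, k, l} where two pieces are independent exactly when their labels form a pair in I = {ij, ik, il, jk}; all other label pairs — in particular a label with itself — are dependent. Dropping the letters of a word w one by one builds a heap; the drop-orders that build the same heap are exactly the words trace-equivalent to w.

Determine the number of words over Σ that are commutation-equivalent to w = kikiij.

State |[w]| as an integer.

drop 0:k onto floor
drop 1:i onto floor
drop 2:k onto {0:k}
drop 3:i onto {1:i}
drop 4:i onto {3:i}
drop 5:j onto floor
ground layer = {0:k, 1:i, 5:j}
drop-orders for the pieces not yet dropped (sum over which currently-grounded one goes next):
  1 to go: {2} 1  {4} 1  {5} 1
  2 to go: {0,2} 1  {2,4} 2  {2,5} 2  {3,4} 1  {4,5} 2
  3 to go: {0,2,4} 3  {0,2,5} 3  {1,3,4} 1  {2,3,4} 3  {2,4,5} 6  {3,4,5} 3
  4 to go: {0,2,3,4} 6  {0,2,4,5} 12  {1,2,3,4} 4  {1,3,4,5} 4  {2,3,4,5} 12
  if 0:k drops first: 20 orders
  if 1:i drops first: 30 orders
  if 5:j drops first: 10 orders
heap linearizations: 60

60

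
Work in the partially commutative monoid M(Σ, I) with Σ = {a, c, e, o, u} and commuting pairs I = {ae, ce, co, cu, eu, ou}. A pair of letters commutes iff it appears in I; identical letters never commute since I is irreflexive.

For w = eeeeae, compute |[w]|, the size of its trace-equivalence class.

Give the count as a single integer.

6

drop 0:e onto floor
drop 1:e onto {0:e}
drop 2:e onto {1:e}
drop 3:e onto {2:e}
drop 4:a onto floor
drop 5:e onto {3:e}
ground layer = {0:e, 4:a}
drop-orders for the pieces not yet dropped (sum over which currently-grounded one goes next):
  1 to go: {4} 1  {5} 1
  2 to go: {3,5} 1  {4,5} 2
  3 to go: {2,3,5} 1  {3,4,5} 3
  4 to go: {1,2,3,5} 1  {2,3,4,5} 4
  if 0:e drops first: 5 orders
  if 4:a drops first: 1 orders
heap linearizations: 6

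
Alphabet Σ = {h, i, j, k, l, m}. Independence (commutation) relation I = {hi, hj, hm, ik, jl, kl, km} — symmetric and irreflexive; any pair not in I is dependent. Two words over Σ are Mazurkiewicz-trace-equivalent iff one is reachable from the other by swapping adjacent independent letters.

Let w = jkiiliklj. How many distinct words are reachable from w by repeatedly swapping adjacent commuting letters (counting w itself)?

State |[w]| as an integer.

0(j) covers ∅
1(k) covers 0:j
2(i) covers 0:j
3(i) covers 2:i
4(l) covers 3:i
5(i) covers 4:l
6(k) covers 1:k
7(l) covers 5:i
8(j) covers 5:i, 6:k
floor of heap: 0:j
completions by unplaced set U, small U first (add the entries for U minus each lowest piece of U):
  |U|=1: {7}:1  {8}:1
  |U|=2: {6,8}:1  {7,8}:2
  |U|=3: {1,6,8}:1  {5,7,8}:2  {6,7,8}:3
  |U|=4: {1,6,7,8}:4  {4,5,7,8}:2  {5,6,7,8}:5
  |U|=5: {1,5,6,7,8}:9  {3,4,5,7,8}:2  {4,5,6,7,8}:7
  |U|=6: {1,4,5,6,7,8}:16  {2,3,4,5,7,8}:2  {3,4,5,6,7,8}:9
  |U|=7: {1,3,4,5,6,7,8}:25  {2,3,4,5,6,7,8}:11
  start at 0(j): 36

36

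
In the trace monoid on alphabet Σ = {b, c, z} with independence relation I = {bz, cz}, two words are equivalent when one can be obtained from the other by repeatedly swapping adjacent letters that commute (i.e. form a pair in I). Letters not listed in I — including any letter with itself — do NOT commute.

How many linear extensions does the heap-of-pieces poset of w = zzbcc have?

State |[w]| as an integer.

#0=z has no predecessor
#1=z depends on [0:z]
#2=b has no predecessor
#3=c depends on [2:b]
#4=c depends on [3:c]
sources: [0:z, 2:b]
N(rest) = Σ N(rest − s) over sources s of rest; N(one piece) = 1:
  size 1 → [1]=1  [4]=1
  size 2 → [0,1]=1  [1,4]=2  [3,4]=1
  size 3 → [0,1,4]=3  [1,3,4]=3  [2,3,4]=1
  first=0(z) contributes 4
  first=2(b) contributes 6
|[w]| = 10

10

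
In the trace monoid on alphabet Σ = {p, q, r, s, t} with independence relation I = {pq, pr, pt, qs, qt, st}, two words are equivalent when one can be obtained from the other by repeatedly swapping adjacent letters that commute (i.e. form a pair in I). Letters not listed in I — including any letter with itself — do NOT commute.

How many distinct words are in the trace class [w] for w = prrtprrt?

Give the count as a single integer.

piece 0:p — minimal
piece 1:r — minimal
piece 2:r rests on {1:r}
piece 3:t rests on {2:r}
piece 4:p rests on {0:p}
piece 5:r rests on {3:t}
piece 6:r rests on {5:r}
piece 7:t rests on {6:r}
minimal pieces: {0:p, 1:r}
ways to finish when only these pieces remain (= sum over removing one remaining piece with nothing left below it):
  1 left: {4}→1  {7}→1
  2 left: {0,4}→1  {4,7}→2  {6,7}→1
  3 left: {0,4,7}→3  {4,6,7}→3  {5,6,7}→1
  4 left: {0,4,6,7}→6  {3,5,6,7}→1  {4,5,6,7}→4
  5 left: {0,4,5,6,7}→10  {2,3,5,6,7}→1  {3,4,5,6,7}→5
  6 left: {0,3,4,5,6,7}→15  {1,2,3,5,6,7}→1  {2,3,4,5,6,7}→6
  placing 0:p first → 7 extensions
  placing 1:r first → 21 extensions
total linear extensions = 28

28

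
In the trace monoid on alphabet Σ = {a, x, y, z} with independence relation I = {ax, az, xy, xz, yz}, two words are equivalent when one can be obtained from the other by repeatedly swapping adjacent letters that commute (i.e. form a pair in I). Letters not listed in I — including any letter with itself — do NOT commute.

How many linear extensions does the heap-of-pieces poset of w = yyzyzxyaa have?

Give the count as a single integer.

252

drop 0:y onto floor
drop 1:y onto {0:y}
drop 2:z onto floor
drop 3:y onto {1:y}
drop 4:z onto {2:z}
drop 5:x onto floor
drop 6:y onto {3:y}
drop 7:a onto {6:y}
drop 8:a onto {7:a}
ground layer = {0:y, 2:z, 5:x}
drop-orders for the pieces not yet dropped (sum over which currently-grounded one goes next):
  1 to go: {4} 1  {5} 1  {8} 1
  2 to go: {2,4} 1  {4,5} 2  {4,8} 2  {5,8} 2  {7,8} 1
  3 to go: {2,4,5} 3  {2,4,8} 3  {4,5,8} 6  {4,7,8} 3  {5,7,8} 3  {6,7,8} 1
  4 to go: {2,4,5,8} 12  {2,4,7,8} 6  {3,6,7,8} 1  {4,5,7,8} 12  {4,6,7,8} 4  {5,6,7,8} 4
  5 to go: {1,3,6,7,8} 1  {2,4,5,7,8} 30  {2,4,6,7,8} 10  {3,4,6,7,8} 5  {3,5,6,7,8} 5  {4,5,6,7,8} 20
  6 to go: {0,1,3,6,7,8} 1  {1,3,4,6,7,8} 6  {1,3,5,6,7,8} 6  {2,3,4,6,7,8} 15  {2,4,5,6,7,8} 60  {3,4,5,6,7,8} 30
  7 to go: {0,1,3,4,6,7,8} 7  {0,1,3,5,6,7,8} 7  {1,2,3,4,6,7,8} 21  {1,3,4,5,6,7,8} 42  {2,3,4,5,6,7,8} 105
  if 0:y drops first: 168 orders
  if 2:z drops first: 56 orders
  if 5:x drops first: 28 orders
heap linearizations: 252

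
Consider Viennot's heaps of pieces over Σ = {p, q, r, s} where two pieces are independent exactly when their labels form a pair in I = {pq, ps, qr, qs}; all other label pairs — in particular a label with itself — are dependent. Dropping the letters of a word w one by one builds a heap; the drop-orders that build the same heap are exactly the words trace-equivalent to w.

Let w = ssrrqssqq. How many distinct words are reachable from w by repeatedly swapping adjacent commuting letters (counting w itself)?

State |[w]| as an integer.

84

0(s) covers ∅
1(s) covers 0:s
2(r) covers 1:s
3(r) covers 2:r
4(q) covers ∅
5(s) covers 3:r
6(s) covers 5:s
7(q) covers 4:q
8(q) covers 7:q
floor of heap: 0:s, 4:q
completions by unplaced set U, small U first (add the entries for U minus each lowest piece of U):
  |U|=1: {6}:1  {8}:1
  |U|=2: {5,6}:1  {6,8}:2  {7,8}:1
  |U|=3: {3,5,6}:1  {4,7,8}:1  {5,6,8}:3  {6,7,8}:3
  |U|=4: {2,3,5,6}:1  {3,5,6,8}:4  {4,6,7,8}:4  {5,6,7,8}:6
  |U|=5: {1,2,3,5,6}:1  {2,3,5,6,8}:5  {3,5,6,7,8}:10  {4,5,6,7,8}:10
  |U|=6: {0,1,2,3,5,6}:1  {1,2,3,5,6,8}:6  {2,3,5,6,7,8}:15  {3,4,5,6,7,8}:20
  |U|=7: {0,1,2,3,5,6,8}:7  {1,2,3,5,6,7,8}:21  {2,3,4,5,6,7,8}:35
  start at 0(s): 56
  start at 4(q): 28
sum over floor = 84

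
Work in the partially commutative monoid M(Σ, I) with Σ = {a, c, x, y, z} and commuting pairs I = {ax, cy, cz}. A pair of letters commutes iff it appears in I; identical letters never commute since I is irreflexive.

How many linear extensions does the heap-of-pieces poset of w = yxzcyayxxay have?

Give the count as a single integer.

piece 0:y — minimal
piece 1:x rests on {0:y}
piece 2:z rests on {1:x}
piece 3:c rests on {1:x}
piece 4:y rests on {2:z}
piece 5:a rests on {3:c, 4:y}
piece 6:y rests on {5:a}
piece 7:x rests on {6:y}
piece 8:x rests on {7:x}
piece 9:a rests on {6:y}
piece 10:y rests on {8:x, 9:a}
minimal pieces: {0:y}
ways to finish when only these pieces remain (= sum over removing one remaining piece with nothing left below it):
  1 left: {10}→1
  2 left: {8,10}→1  {9,10}→1
  3 left: {7,8,10}→1  {8,9,10}→2
  4 left: {7,8,9,10}→3
  5 left: {6,7,8,9,10}→3
  6 left: {5,6,7,8,9,10}→3
  7 left: {3,5,6,7,8,9,10}→3  {4,5,6,7,8,9,10}→3
  8 left: {2,4,5,6,7,8,9,10}→3  {3,4,5,6,7,8,9,10}→6
  9 left: {2,3,4,5,6,7,8,9,10}→9
  placing 0:y first → 9 extensions

9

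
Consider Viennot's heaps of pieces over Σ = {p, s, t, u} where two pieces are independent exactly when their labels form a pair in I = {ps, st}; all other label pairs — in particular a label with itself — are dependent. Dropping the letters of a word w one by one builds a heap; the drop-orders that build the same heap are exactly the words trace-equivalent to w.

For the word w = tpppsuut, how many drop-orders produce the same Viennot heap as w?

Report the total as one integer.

5

#0=t has no predecessor
#1=p depends on [0:t]
#2=p depends on [1:p]
#3=p depends on [2:p]
#4=s has no predecessor
#5=u depends on [3:p, 4:s]
#6=u depends on [5:u]
#7=t depends on [6:u]
sources: [0:t, 4:s]
N(rest) = Σ N(rest − s) over sources s of rest; N(one piece) = 1:
  size 1 → [7]=1
  size 2 → [6,7]=1
  size 3 → [5,6,7]=1
  size 4 → [3,5,6,7]=1  [4,5,6,7]=1
  size 5 → [2,3,5,6,7]=1  [3,4,5,6,7]=2
  size 6 → [1,2,3,5,6,7]=1  [2,3,4,5,6,7]=3
  first=0(t) contributes 4
  first=4(s) contributes 1
|[w]| = 5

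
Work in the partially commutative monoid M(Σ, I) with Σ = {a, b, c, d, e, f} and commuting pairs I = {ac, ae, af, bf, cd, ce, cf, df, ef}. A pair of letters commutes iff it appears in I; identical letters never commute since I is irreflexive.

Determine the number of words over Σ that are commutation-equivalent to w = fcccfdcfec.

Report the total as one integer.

2520

drop 0:f onto floor
drop 1:c onto floor
drop 2:c onto {1:c}
drop 3:c onto {2:c}
drop 4:f onto {0:f}
drop 5:d onto floor
drop 6:c onto {3:c}
drop 7:f onto {4:f}
drop 8:e onto {5:d}
drop 9:c onto {6:c}
ground layer = {0:f, 1:c, 5:d}
drop-orders for the pieces not yet dropped (sum over which currently-grounded one goes next):
  1 to go: {7} 1  {8} 1  {9} 1
  2 to go: {4,7} 1  {5,8} 1  {6,9} 1  {7,8} 2  {7,9} 2  {8,9} 2
  3 to go: {0,4,7} 1  {3,6,9} 1  {4,7,8} 3  {4,7,9} 3  {5,7,8} 3  {5,8,9} 3  {6,7,9} 3  {6,8,9} 3  {7,8,9} 6
  4 to go: {0,4,7,8} 4  {0,4,7,9} 4  {2,3,6,9} 1  {3,6,7,9} 4  {3,6,8,9} 4  {4,5,7,8} 6  {4,6,7,9} 6  {4,7,8,9} 12  {5,6,8,9} 6  {5,7,8,9} 12  {6,7,8,9} 12
  5 to go: {0,4,5,7,8} 10  {0,4,6,7,9} 10  {0,4,7,8,9} 20  {1,2,3,6,9} 1  {2,3,6,7,9} 5  {2,3,6,8,9} 5  {3,4,6,7,9} 10  {3,5,6,8,9} 10  {3,6,7,8,9} 20  {4,5,7,8,9} 30  {4,6,7,8,9} 30  {5,6,7,8,9} 30
  6 to go: {0,3,4,6,7,9} 20  {0,4,5,7,8,9} 60  {0,4,6,7,8,9} 60  {1,2,3,6,7,9} 6  {1,2,3,6,8,9} 6  {2,3,4,6,7,9} 15  {2,3,5,6,8,9} 15  {2,3,6,7,8,9} 30  {3,4,6,7,8,9} 60  {3,5,6,7,8,9} 60  {4,5,6,7,8,9} 90
  7 to go: {0,2,3,4,6,7,9} 35  {0,3,4,6,7,8,9} 140  {0,4,5,6,7,8,9} 210  {1,2,3,4,6,7,9} 21  {1,2,3,5,6,8,9} 21  {1,2,3,6,7,8,9} 42  {2,3,4,6,7,8,9} 105  {2,3,5,6,7,8,9} 105  {3,4,5,6,7,8,9} 210
  8 to go: {0,1,2,3,4,6,7,9} 56  {0,2,3,4,6,7,8,9} 280  {0,3,4,5,6,7,8,9} 560  {1,2,3,4,6,7,8,9} 168  {1,2,3,5,6,7,8,9} 168  {2,3,4,5,6,7,8,9} 420
  if 0:f drops first: 756 orders
  if 1:c drops first: 1260 orders
  if 5:d drops first: 504 orders
heap linearizations: 2520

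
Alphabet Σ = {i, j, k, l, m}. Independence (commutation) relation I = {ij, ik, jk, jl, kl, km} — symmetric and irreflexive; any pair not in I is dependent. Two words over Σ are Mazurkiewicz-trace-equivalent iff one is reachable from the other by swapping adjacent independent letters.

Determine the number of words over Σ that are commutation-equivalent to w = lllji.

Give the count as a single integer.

piece 0:l — minimal
piece 1:l rests on {0:l}
piece 2:l rests on {1:l}
piece 3:j — minimal
piece 4:i rests on {2:l}
minimal pieces: {0:l, 3:j}
ways to finish when only these pieces remain (= sum over removing one remaining piece with nothing left below it):
  1 left: {3}→1  {4}→1
  2 left: {2,4}→1  {3,4}→2
  3 left: {1,2,4}→1  {2,3,4}→3
  placing 0:l first → 4 extensions
  placing 3:j first → 1 extensions
total linear extensions = 5

5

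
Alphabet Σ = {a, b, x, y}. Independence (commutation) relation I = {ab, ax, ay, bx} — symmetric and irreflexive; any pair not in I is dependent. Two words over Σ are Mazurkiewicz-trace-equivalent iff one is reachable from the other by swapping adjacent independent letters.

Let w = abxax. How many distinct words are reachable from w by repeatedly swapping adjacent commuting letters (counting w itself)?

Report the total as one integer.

#0=a has no predecessor
#1=b has no predecessor
#2=x has no predecessor
#3=a depends on [0:a]
#4=x depends on [2:x]
sources: [0:a, 1:b, 2:x]
N(rest) = Σ N(rest − s) over sources s of rest; N(one piece) = 1:
  size 1 → [1]=1  [3]=1  [4]=1
  size 2 → [0,3]=1  [1,3]=2  [1,4]=2  [2,4]=1  [3,4]=2
  size 3 → [0,1,3]=3  [0,3,4]=3  [1,2,4]=3  [1,3,4]=6  [2,3,4]=3
  first=0(a) contributes 12
  first=1(b) contributes 6
  first=2(x) contributes 12
|[w]| = 30

30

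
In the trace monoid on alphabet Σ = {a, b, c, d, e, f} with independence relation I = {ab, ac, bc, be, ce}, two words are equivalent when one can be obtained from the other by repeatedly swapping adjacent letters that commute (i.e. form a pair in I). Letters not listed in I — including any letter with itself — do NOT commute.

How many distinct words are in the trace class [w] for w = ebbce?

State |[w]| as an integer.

30

drop 0:e onto floor
drop 1:b onto floor
drop 2:b onto {1:b}
drop 3:c onto floor
drop 4:e onto {0:e}
ground layer = {0:e, 1:b, 3:c}
drop-orders for the pieces not yet dropped (sum over which currently-grounded one goes next):
  1 to go: {2} 1  {3} 1  {4} 1
  2 to go: {0,4} 1  {1,2} 1  {2,3} 2  {2,4} 2  {3,4} 2
  3 to go: {0,2,4} 3  {0,3,4} 3  {1,2,3} 3  {1,2,4} 3  {2,3,4} 6
  if 0:e drops first: 12 orders
  if 1:b drops first: 12 orders
  if 3:c drops first: 6 orders
heap linearizations: 30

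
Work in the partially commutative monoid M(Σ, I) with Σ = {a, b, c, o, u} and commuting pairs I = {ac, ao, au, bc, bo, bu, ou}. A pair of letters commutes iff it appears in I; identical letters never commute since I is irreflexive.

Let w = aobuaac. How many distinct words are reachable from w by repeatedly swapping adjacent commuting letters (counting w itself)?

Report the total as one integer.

drop 0:a onto floor
drop 1:o onto floor
drop 2:b onto {0:a}
drop 3:u onto floor
drop 4:a onto {2:b}
drop 5:a onto {4:a}
drop 6:c onto {1:o, 3:u}
ground layer = {0:a, 1:o, 3:u}
drop-orders for the pieces not yet dropped (sum over which currently-grounded one goes next):
  1 to go: {5} 1  {6} 1
  2 to go: {1,6} 1  {3,6} 1  {4,5} 1  {5,6} 2
  3 to go: {1,3,6} 2  {1,5,6} 3  {2,4,5} 1  {3,5,6} 3  {4,5,6} 3
  4 to go: {0,2,4,5} 1  {1,3,5,6} 8  {1,4,5,6} 6  {2,4,5,6} 4  {3,4,5,6} 6
  5 to go: {0,2,4,5,6} 5  {1,2,4,5,6} 10  {1,3,4,5,6} 20  {2,3,4,5,6} 10
  if 0:a drops first: 40 orders
  if 1:o drops first: 15 orders
  if 3:u drops first: 15 orders
heap linearizations: 70

70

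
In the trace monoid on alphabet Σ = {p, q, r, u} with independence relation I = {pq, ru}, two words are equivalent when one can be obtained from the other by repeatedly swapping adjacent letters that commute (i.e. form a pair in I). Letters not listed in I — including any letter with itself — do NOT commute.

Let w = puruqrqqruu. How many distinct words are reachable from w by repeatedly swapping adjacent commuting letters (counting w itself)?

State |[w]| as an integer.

drop 0:p onto floor
drop 1:u onto {0:p}
drop 2:r onto {0:p}
drop 3:u onto {1:u}
drop 4:q onto {2:r, 3:u}
drop 5:r onto {4:q}
drop 6:q onto {5:r}
drop 7:q onto {6:q}
drop 8:r onto {7:q}
drop 9:u onto {7:q}
drop 10:u onto {9:u}
ground layer = {0:p}
drop-orders for the pieces not yet dropped (sum over which currently-grounded one goes next):
  1 to go: {8} 1  {10} 1
  2 to go: {8,10} 2  {9,10} 1
  3 to go: {8,9,10} 3
  4 to go: {7,8,9,10} 3
  5 to go: {6,7,8,9,10} 3
  6 to go: {5,6,7,8,9,10} 3
  7 to go: {4,5,6,7,8,9,10} 3
  8 to go: {2,4,5,6,7,8,9,10} 3  {3,4,5,6,7,8,9,10} 3
  9 to go: {1,3,4,5,6,7,8,9,10} 3  {2,3,4,5,6,7,8,9,10} 6
  if 0:p drops first: 9 orders

9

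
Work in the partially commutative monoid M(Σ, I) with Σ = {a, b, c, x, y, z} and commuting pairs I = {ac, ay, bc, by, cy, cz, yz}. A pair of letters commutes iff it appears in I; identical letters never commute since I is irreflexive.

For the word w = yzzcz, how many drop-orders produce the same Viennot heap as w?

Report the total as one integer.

drop 0:y onto floor
drop 1:z onto floor
drop 2:z onto {1:z}
drop 3:c onto floor
drop 4:z onto {2:z}
ground layer = {0:y, 1:z, 3:c}
drop-orders for the pieces not yet dropped (sum over which currently-grounded one goes next):
  1 to go: {0} 1  {3} 1  {4} 1
  2 to go: {0,3} 2  {0,4} 2  {2,4} 1  {3,4} 2
  3 to go: {0,2,4} 3  {0,3,4} 6  {1,2,4} 1  {2,3,4} 3
  if 0:y drops first: 4 orders
  if 1:z drops first: 12 orders
  if 3:c drops first: 4 orders
heap linearizations: 20

20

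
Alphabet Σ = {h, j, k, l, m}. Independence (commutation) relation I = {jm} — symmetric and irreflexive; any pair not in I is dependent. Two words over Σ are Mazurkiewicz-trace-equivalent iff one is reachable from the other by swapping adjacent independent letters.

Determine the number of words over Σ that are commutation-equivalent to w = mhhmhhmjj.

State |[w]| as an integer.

3

drop 0:m onto floor
drop 1:h onto {0:m}
drop 2:h onto {1:h}
drop 3:m onto {2:h}
drop 4:h onto {3:m}
drop 5:h onto {4:h}
drop 6:m onto {5:h}
drop 7:j onto {5:h}
drop 8:j onto {7:j}
ground layer = {0:m}
drop-orders for the pieces not yet dropped (sum over which currently-grounded one goes next):
  1 to go: {6} 1  {8} 1
  2 to go: {6,8} 2  {7,8} 1
  3 to go: {6,7,8} 3
  4 to go: {5,6,7,8} 3
  5 to go: {4,5,6,7,8} 3
  6 to go: {3,4,5,6,7,8} 3
  7 to go: {2,3,4,5,6,7,8} 3
  if 0:m drops first: 3 orders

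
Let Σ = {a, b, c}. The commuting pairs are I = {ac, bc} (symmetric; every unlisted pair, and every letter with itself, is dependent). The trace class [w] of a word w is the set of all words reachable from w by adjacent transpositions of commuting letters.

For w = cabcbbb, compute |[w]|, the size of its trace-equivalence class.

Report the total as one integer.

21

#0=c has no predecessor
#1=a has no predecessor
#2=b depends on [1:a]
#3=c depends on [0:c]
#4=b depends on [2:b]
#5=b depends on [4:b]
#6=b depends on [5:b]
sources: [0:c, 1:a]
N(rest) = Σ N(rest − s) over sources s of rest; N(one piece) = 1:
  size 1 → [3]=1  [6]=1
  size 2 → [0,3]=1  [3,6]=2  [5,6]=1
  size 3 → [0,3,6]=3  [3,5,6]=3  [4,5,6]=1
  size 4 → [0,3,5,6]=6  [2,4,5,6]=1  [3,4,5,6]=4
  size 5 → [0,3,4,5,6]=10  [1,2,4,5,6]=1  [2,3,4,5,6]=5
  first=0(c) contributes 6
  first=1(a) contributes 15
|[w]| = 21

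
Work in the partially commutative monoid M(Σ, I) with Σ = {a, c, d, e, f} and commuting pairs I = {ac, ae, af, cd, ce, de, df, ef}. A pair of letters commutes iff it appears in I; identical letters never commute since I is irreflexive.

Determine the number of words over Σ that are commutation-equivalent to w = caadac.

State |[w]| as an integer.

15

0(c) covers ∅
1(a) covers ∅
2(a) covers 1:a
3(d) covers 2:a
4(a) covers 3:d
5(c) covers 0:c
floor of heap: 0:c, 1:a
completions by unplaced set U, small U first (add the entries for U minus each lowest piece of U):
  |U|=1: {4}:1  {5}:1
  |U|=2: {0,5}:1  {3,4}:1  {4,5}:2
  |U|=3: {0,4,5}:3  {2,3,4}:1  {3,4,5}:3
  |U|=4: {0,3,4,5}:6  {1,2,3,4}:1  {2,3,4,5}:4
  start at 0(c): 5
  start at 1(a): 10
sum over floor = 15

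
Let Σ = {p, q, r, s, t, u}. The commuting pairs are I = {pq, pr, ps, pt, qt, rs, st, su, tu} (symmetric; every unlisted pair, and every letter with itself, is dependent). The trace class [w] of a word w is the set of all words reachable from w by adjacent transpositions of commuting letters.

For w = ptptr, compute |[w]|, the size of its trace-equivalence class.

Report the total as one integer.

piece 0:p — minimal
piece 1:t — minimal
piece 2:p rests on {0:p}
piece 3:t rests on {1:t}
piece 4:r rests on {3:t}
minimal pieces: {0:p, 1:t}
ways to finish when only these pieces remain (= sum over removing one remaining piece with nothing left below it):
  1 left: {2}→1  {4}→1
  2 left: {0,2}→1  {2,4}→2  {3,4}→1
  3 left: {0,2,4}→3  {1,3,4}→1  {2,3,4}→3
  placing 0:p first → 4 extensions
  placing 1:t first → 6 extensions
total linear extensions = 10

10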